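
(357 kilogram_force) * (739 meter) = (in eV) 1 kilogram_force = 9.80665 N, so 357 kilogram_force = 357 * 9.80665 = 3500.974 N. 739 meter = 739 m. Combine: 3500.974 N * 739 m = 2587219.8 J. 1 eV = 1.6021766e-19 J, so 2587219.8 J = 2587219.8 / 1.6021766e-19 = 1.6148156e+25 eV ≈ 1.615e+25 eV (4 s.f.). Final answer: 1.615e+25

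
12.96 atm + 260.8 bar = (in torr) 2.055e+05. Check: 1 atm = 101325 Pa, so 12.96 atm = 12.96 * 101325 = 1313172 Pa. 1 bar = 100000 Pa, so 260.8 bar = 260.8 * 100000 = 26080000 Pa. Sum: 1313172 + 26080000 = 27393172 Pa. 1 torr = 133.32237 Pa, so 27393172 Pa = 27393172 / 133.32237 = 205465.69 torr ≈ 2.055e+05 torr (4 s.f.).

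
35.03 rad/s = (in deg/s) 2007. Check: 1 deg/s = 0.017453293 rad/s, so 35.03 rad/s = 35.03 / 0.017453293 = 2007.0712 deg/s ≈ 2007 deg/s (4 s.f.).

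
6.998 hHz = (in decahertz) 1 hHz = 100 Hz, so 6.998 hHz = 6.998 * 100 = 699.8 Hz. 1 decahertz = 10 Hz, so 699.8 Hz = 699.8 / 10 = 69.98 decahertz. Final answer: 69.98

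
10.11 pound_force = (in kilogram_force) 1 pound_force = 4.4482216 N, so 10.11 pound_force = 10.11 * 4.4482216 = 44.971521 N. 1 kilogram_force = 9.80665 N, so 44.971521 N = 44.971521 / 9.80665 = 4.5858189 kilogram_force ≈ 4.586 kilogram_force (4 s.f.). Final answer: 4.586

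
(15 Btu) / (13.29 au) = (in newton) 7.96e-09. Check: 1 Btu = 1055.0559 J, so 15 Btu = 15 * 1055.0559 = 15825.838 J. 1 au = 1.4959787e+11 m, so 13.29 au = 13.29 * 1.4959787e+11 = 1.9881557e+12 m. Combine: 15825.838 J / 1.9881557e+12 m = 7.9600596e-09 N. 7.9600596e-09 N = 7.9600596e-09 newton ≈ 7.96e-09 newton (4 s.f.).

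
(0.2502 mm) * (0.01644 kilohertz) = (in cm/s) 1 mm = 0.001 m, so 0.2502 mm = 0.2502 * 0.001 = 0.0002502 m. 1 kilohertz = 1000 Hz, so 0.01644 kilohertz = 0.01644 * 1000 = 16.44 Hz. Combine: 0.0002502 m * 16.44 Hz = 0.004113288 m/s. 1 cm/s = 0.01 m/s, so 0.004113288 m/s = 0.004113288 / 0.01 = 0.4113288 cm/s ≈ 0.4113 cm/s (4 s.f.). Final answer: 0.4113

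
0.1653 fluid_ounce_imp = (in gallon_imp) 0.001033. Check: 1 fluid_ounce_imp = 2.8413063e-05 m^3, so 0.1653 fluid_ounce_imp = 0.1653 * 2.8413063e-05 = 4.6966792e-06 m^3. 1 gallon_imp = 0.00454609 m^3, so 4.6966792e-06 m^3 = 4.6966792e-06 / 0.00454609 = 0.001033125 gallon_imp ≈ 0.001033 gallon_imp (4 s.f.).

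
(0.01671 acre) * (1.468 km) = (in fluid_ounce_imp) 1 acre = 4046.8564 m^2, so 0.01671 acre = 0.01671 * 4046.8564 = 67.622971 m^2. 1 km = 1000 m, so 1.468 km = 1.468 * 1000 = 1468 m. Combine: 67.622971 m^2 * 1468 m = 99270.521 m^3. 1 fluid_ounce_imp = 2.8413063e-05 m^3, so 99270.521 m^3 = 99270.521 / 2.8413063e-05 = 3.4938339e+09 fluid_ounce_imp ≈ 3.494e+09 fluid_ounce_imp (4 s.f.). Final answer: 3.494e+09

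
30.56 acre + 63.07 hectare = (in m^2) 7.544e+05. Check: 1 acre = 4046.8564 m^2, so 30.56 acre = 30.56 * 4046.8564 = 123671.93 m^2. 1 hectare = 10000 m^2, so 63.07 hectare = 63.07 * 10000 = 630700 m^2. Sum: 123671.93 + 630700 = 754371.93 m^2. Result: 754371.93 m^2 ≈ 7.544e+05 m^2 (4 s.f.).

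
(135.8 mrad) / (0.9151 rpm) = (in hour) 1 mrad = 0.001 rad, so 135.8 mrad = 135.8 * 0.001 = 0.1358 rad. 1 rpm = 0.10471976 rad/s, so 0.9151 rpm = 0.9151 * 0.10471976 = 0.095829048 rad/s. Combine: 0.1358 rad / 0.095829048 rad/s = 1.4171068 s. 1 hour = 3600 s, so 1.4171068 s = 1.4171068 / 3600 = 0.00039364079 hour ≈ 0.0003936 hour (4 s.f.). Final answer: 0.0003936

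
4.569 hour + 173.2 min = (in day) 1 hour = 3600 s, so 4.569 hour = 4.569 * 3600 = 16448.4 s. 1 min = 60 s, so 173.2 min = 173.2 * 60 = 10392 s. Sum: 16448.4 + 10392 = 26840.4 s. 1 day = 86400 s, so 26840.4 s = 26840.4 / 86400 = 0.31065278 day ≈ 0.3107 day (4 s.f.). Final answer: 0.3107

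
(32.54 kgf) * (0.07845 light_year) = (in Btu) 1 kgf = 9.80665 N, so 32.54 kgf = 32.54 * 9.80665 = 319.10839 N. 1 light_year = 9.4607305e+15 m, so 0.07845 light_year = 0.07845 * 9.4607305e+15 = 7.4219431e+14 m. Combine: 319.10839 N * 7.4219431e+14 m = 2.3684043e+17 J. 1 Btu = 1055.0559 J, so 2.3684043e+17 J = 2.3684043e+17 / 1055.0559 = 2.2448141e+14 Btu ≈ 2.245e+14 Btu (4 s.f.). Final answer: 2.245e+14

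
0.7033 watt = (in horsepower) 0.0009431. Check: 0.7033 watt = 0.7033 W. 1 horsepower = 745.69987 W, so 0.7033 W = 0.7033 / 745.69987 = 0.00094314084 horsepower ≈ 0.0009431 horsepower (4 s.f.).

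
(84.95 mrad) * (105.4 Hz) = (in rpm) 1 mrad = 0.001 rad, so 84.95 mrad = 84.95 * 0.001 = 0.08495 rad. 105.4 Hz is already in Hz. Combine: 0.08495 rad * 105.4 Hz = 8.95373 rad/s. 1 rpm = 0.10471976 rad/s, so 8.95373 rad/s = 8.95373 / 0.10471976 = 85.501823 rpm ≈ 85.5 rpm (4 s.f.). Final answer: 85.5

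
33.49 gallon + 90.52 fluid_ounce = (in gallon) 1 gallon = 0.0037854118 m^3, so 33.49 gallon = 33.49 * 0.0037854118 = 0.12677344 m^3. 1 fluid_ounce = 2.957353e-05 m^3, so 90.52 fluid_ounce = 90.52 * 2.957353e-05 = 0.0026769959 m^3. Sum: 0.12677344 + 0.0026769959 = 0.12945044 m^3. 1 gallon = 0.0037854118 m^3, so 0.12945044 m^3 = 0.12945044 / 0.0037854118 = 34.197187 gallon ≈ 34.2 gallon (4 s.f.). Final answer: 34.2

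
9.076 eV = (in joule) 1 eV = 1.6021766e-19 J, so 9.076 eV = 9.076 * 1.6021766e-19 = 1.4541355e-18 J. 1.4541355e-18 J = 1.4541355e-18 joule ≈ 1.454e-18 joule (4 s.f.). Final answer: 1.454e-18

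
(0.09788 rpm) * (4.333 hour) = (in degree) 1 rpm = 0.10471976 rad/s, so 0.09788 rpm = 0.09788 * 0.10471976 = 0.01024997 rad/s. 1 hour = 3600 s, so 4.333 hour = 4.333 * 3600 = 15598.8 s. Combine: 0.01024997 rad/s * 15598.8 s = 159.88723 rad. 1 degree = 0.017453293 rad, so 159.88723 rad = 159.88723 / 0.017453293 = 9160.8633 degree ≈ 9161 degree (4 s.f.). Final answer: 9161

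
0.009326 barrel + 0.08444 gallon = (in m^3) 1 barrel = 0.15898729 m^3, so 0.009326 barrel = 0.009326 * 0.15898729 = 0.0014827155 m^3. 1 gallon = 0.0037854118 m^3, so 0.08444 gallon = 0.08444 * 0.0037854118 = 0.00031964017 m^3. Sum: 0.0014827155 + 0.00031964017 = 0.0018023557 m^3. Result: 0.0018023557 m^3 ≈ 0.001802 m^3 (4 s.f.). Final answer: 0.001802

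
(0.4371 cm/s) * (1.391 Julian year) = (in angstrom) 1 cm/s = 0.01 m/s, so 0.4371 cm/s = 0.4371 * 0.01 = 0.004371 m/s. 1 Julian year = 31557600 s, so 1.391 Julian year = 1.391 * 31557600 = 43896622 s. Combine: 0.004371 m/s * 43896622 s = 191872.13 m. 1 angstrom = 1e-10 m, so 191872.13 m = 191872.13 / 1e-10 = 1.9187213e+15 angstrom ≈ 1.919e+15 angstrom (4 s.f.). Final answer: 1.919e+15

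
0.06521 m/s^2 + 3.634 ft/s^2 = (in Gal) 117.3. Check: 0.06521 m/s^2 is already in m/s^2. 1 ft/s^2 = 0.3048 m/s^2, so 3.634 ft/s^2 = 3.634 * 0.3048 = 1.1076432 m/s^2. Sum: 0.06521 + 1.1076432 = 1.1728532 m/s^2. 1 Gal = 0.01 m/s^2, so 1.1728532 m/s^2 = 1.1728532 / 0.01 = 117.28532 Gal ≈ 117.3 Gal (4 s.f.).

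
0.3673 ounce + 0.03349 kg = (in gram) 43.9. Check: 1 ounce = 0.028349523 kg, so 0.3673 ounce = 0.3673 * 0.028349523 = 0.01041278 kg. 0.03349 kg is already in kg. Sum: 0.01041278 + 0.03349 = 0.04390278 kg. 1 gram = 0.001 kg, so 0.04390278 kg = 0.04390278 / 0.001 = 43.90278 gram ≈ 43.9 gram (4 s.f.).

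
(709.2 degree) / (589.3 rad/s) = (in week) 3.473e-08. Check: 1 degree = 0.017453293 rad, so 709.2 degree = 709.2 * 0.017453293 = 12.377875 rad. 589.3 rad/s is already in rad/s. Combine: 12.377875 rad / 589.3 rad/s = 0.02100437 s. 1 week = 604800 s, so 0.02100437 s = 0.02100437 / 604800 = 3.4729447e-08 week ≈ 3.473e-08 week (4 s.f.).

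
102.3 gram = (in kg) 0.1023. Check: 1 gram = 0.001 kg, so 102.3 gram = 102.3 * 0.001 = 0.1023 kg. Result: 0.1023 kg.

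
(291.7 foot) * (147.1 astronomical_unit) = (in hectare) 1.957e+11. Check: 1 foot = 0.3048 m, so 291.7 foot = 291.7 * 0.3048 = 88.91016 m. 1 astronomical_unit = 1.4959787e+11 m, so 147.1 astronomical_unit = 147.1 * 1.4959787e+11 = 2.2005847e+13 m. Combine: 88.91016 m * 2.2005847e+13 m = 1.9565434e+15 m^2. 1 hectare = 10000 m^2, so 1.9565434e+15 m^2 = 1.9565434e+15 / 10000 = 1.9565434e+11 hectare ≈ 1.957e+11 hectare (4 s.f.).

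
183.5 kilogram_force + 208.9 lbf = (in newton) 1 kilogram_force = 9.80665 N, so 183.5 kilogram_force = 183.5 * 9.80665 = 1799.5203 N. 1 lbf = 4.4482216 N, so 208.9 lbf = 208.9 * 4.4482216 = 929.2335 N. Sum: 1799.5203 + 929.2335 = 2728.7538 N. 2728.7538 N = 2728.7538 newton ≈ 2729 newton (4 s.f.). Final answer: 2729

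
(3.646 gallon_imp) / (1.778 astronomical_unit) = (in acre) 1.54e-17. Check: 1 gallon_imp = 0.00454609 m^3, so 3.646 gallon_imp = 3.646 * 0.00454609 = 0.016575044 m^3. 1 astronomical_unit = 1.4959787e+11 m, so 1.778 astronomical_unit = 1.778 * 1.4959787e+11 = 2.6598501e+11 m. Combine: 0.016575044 m^3 / 2.6598501e+11 m = 6.2315707e-14 m^2. 1 acre = 4046.8564 m^2, so 6.2315707e-14 m^2 = 6.2315707e-14 / 4046.8564 = 1.5398546e-17 acre ≈ 1.54e-17 acre (4 s.f.).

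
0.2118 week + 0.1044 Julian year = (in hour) 1 week = 604800 s, so 0.2118 week = 0.2118 * 604800 = 128096.64 s. 1 Julian year = 31557600 s, so 0.1044 Julian year = 0.1044 * 31557600 = 3294613.4 s. Sum: 128096.64 + 3294613.4 = 3422710.1 s. 1 hour = 3600 s, so 3422710.1 s = 3422710.1 / 3600 = 950.7528 hour ≈ 950.8 hour (4 s.f.). Final answer: 950.8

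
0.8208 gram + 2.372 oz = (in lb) 0.1501. Check: 1 gram = 0.001 kg, so 0.8208 gram = 0.8208 * 0.001 = 0.0008208 kg. 1 oz = 0.028349523 kg, so 2.372 oz = 2.372 * 0.028349523 = 0.067245069 kg. Sum: 0.0008208 + 0.067245069 = 0.068065869 kg. 1 lb = 0.45359237 kg, so 0.068065869 kg = 0.068065869 / 0.45359237 = 0.15005955 lb ≈ 0.1501 lb (4 s.f.).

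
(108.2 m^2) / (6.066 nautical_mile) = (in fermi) 9.631e+12. Check: 108.2 m^2 is already in m^2. 1 nautical_mile = 1852 m, so 6.066 nautical_mile = 6.066 * 1852 = 11234.232 m. Combine: 108.2 m^2 / 11234.232 m = 0.009631277 m. 1 fermi = 1e-15 m, so 0.009631277 m = 0.009631277 / 1e-15 = 9.631277e+12 fermi ≈ 9.631e+12 fermi (4 s.f.).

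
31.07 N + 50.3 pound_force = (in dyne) 2.548e+07. Check: 31.07 N is already in N. 1 pound_force = 4.4482216 N, so 50.3 pound_force = 50.3 * 4.4482216 = 223.74555 N. Sum: 31.07 + 223.74555 = 254.81555 N. 1 dyne = 1e-05 N, so 254.81555 N = 254.81555 / 1e-05 = 25481555 dyne ≈ 2.548e+07 dyne (4 s.f.).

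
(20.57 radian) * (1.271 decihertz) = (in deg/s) 20.57 radian = 20.57 rad. 1 decihertz = 0.1 Hz, so 1.271 decihertz = 1.271 * 0.1 = 0.1271 Hz. Combine: 20.57 rad * 0.1271 Hz = 2.614447 rad/s. 1 deg/s = 0.017453293 rad/s, so 2.614447 rad/s = 2.614447 / 0.017453293 = 149.79678 deg/s ≈ 149.8 deg/s (4 s.f.). Final answer: 149.8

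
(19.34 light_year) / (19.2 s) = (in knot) 1.852e+16. Check: 1 light_year = 9.4607305e+15 m, so 19.34 light_year = 19.34 * 9.4607305e+15 = 1.8297053e+17 m. 19.2 s is already in s. Combine: 1.8297053e+17 m / 19.2 s = 9.529715e+15 m/s. 1 knot = 0.51444444 m/s, so 9.529715e+15 m/s = 9.529715e+15 / 0.51444444 = 1.8524284e+16 knot ≈ 1.852e+16 knot (4 s.f.).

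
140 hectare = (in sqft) 1 hectare = 10000 m^2, so 140 hectare = 140 * 10000 = 1400000 m^2. 1 sqft = 0.09290304 m^2, so 1400000 m^2 = 1400000 / 0.09290304 = 15069475 sqft ≈ 1.507e+07 sqft (4 s.f.). Final answer: 1.507e+07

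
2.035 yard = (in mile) 1 yard = 0.9144 m, so 2.035 yard = 2.035 * 0.9144 = 1.860804 m. 1 mile = 1609.344 m, so 1.860804 m = 1.860804 / 1609.344 = 0.00115625 mile ≈ 0.001156 mile (4 s.f.). Final answer: 0.001156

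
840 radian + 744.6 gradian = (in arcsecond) 1.757e+08. Check: 840 radian = 840 rad. 1 gradian = 0.015707963 rad, so 744.6 gradian = 744.6 * 0.015707963 = 11.696149 rad. Sum: 840 + 11.696149 = 851.69615 rad. 1 arcsecond = 4.8481368e-06 rad, so 851.69615 rad = 851.69615 / 4.8481368e-06 = 1.7567494e+08 arcsecond ≈ 1.757e+08 arcsecond (4 s.f.).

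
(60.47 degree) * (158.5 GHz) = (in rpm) 1 degree = 0.017453293 rad, so 60.47 degree = 60.47 * 0.017453293 = 1.0554006 rad. 1 GHz = 1e+09 Hz, so 158.5 GHz = 158.5 * 1e+09 = 1.585e+11 Hz. Combine: 1.0554006 rad * 1.585e+11 Hz = 1.6728099e+11 rad/s. 1 rpm = 0.10471976 rad/s, so 1.6728099e+11 rad/s = 1.6728099e+11 / 0.10471976 = 1.5974158e+12 rpm ≈ 1.597e+12 rpm (4 s.f.). Final answer: 1.597e+12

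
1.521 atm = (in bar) 1 atm = 101325 Pa, so 1.521 atm = 1.521 * 101325 = 154115.32 Pa. 1 bar = 100000 Pa, so 154115.32 Pa = 154115.32 / 100000 = 1.5411532 bar ≈ 1.541 bar (4 s.f.). Final answer: 1.541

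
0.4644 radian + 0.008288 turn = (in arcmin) 0.4644 radian = 0.4644 rad. 1 turn = 6.2831853 rad, so 0.008288 turn = 0.008288 * 6.2831853 = 0.05207504 rad. Sum: 0.4644 + 0.05207504 = 0.51647504 rad. 1 arcmin = 0.00029088821 rad, so 0.51647504 rad = 0.51647504 / 0.00029088821 = 1775.5104 arcmin ≈ 1776 arcmin (4 s.f.). Final answer: 1776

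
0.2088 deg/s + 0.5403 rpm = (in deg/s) 3.451. Check: 1 deg/s = 0.017453293 rad/s, so 0.2088 deg/s = 0.2088 * 0.017453293 = 0.0036442475 rad/s. 1 rpm = 0.10471976 rad/s, so 0.5403 rpm = 0.5403 * 0.10471976 = 0.056580084 rad/s. Sum: 0.0036442475 + 0.056580084 = 0.060224331 rad/s. 1 deg/s = 0.017453293 rad/s, so 0.060224331 rad/s = 0.060224331 / 0.017453293 = 3.4506 deg/s ≈ 3.451 deg/s (4 s.f.).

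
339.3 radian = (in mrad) 339.3 radian = 339.3 rad. 1 mrad = 0.001 rad, so 339.3 rad = 339.3 / 0.001 = 339300 mrad ≈ 3.393e+05 mrad (4 s.f.). Final answer: 3.393e+05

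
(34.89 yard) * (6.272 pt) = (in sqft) 1 yard = 0.9144 m, so 34.89 yard = 34.89 * 0.9144 = 31.903416 m. 1 pt = 0.00035277778 m, so 6.272 pt = 6.272 * 0.00035277778 = 0.0022126222 m. Combine: 31.903416 m * 0.0022126222 m = 0.070590207 m^2. 1 sqft = 0.09290304 m^2, so 0.070590207 m^2 = 0.070590207 / 0.09290304 = 0.75982667 sqft ≈ 0.7598 sqft (4 s.f.). Final answer: 0.7598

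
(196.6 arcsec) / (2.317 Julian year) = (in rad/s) 1 arcsec = 4.8481368e-06 rad, so 196.6 arcsec = 196.6 * 4.8481368e-06 = 0.0009531437 rad. 1 Julian year = 31557600 s, so 2.317 Julian year = 2.317 * 31557600 = 73118959 s. Combine: 0.0009531437 rad / 73118959 s = 1.3035521e-11 rad/s. Result: 1.3035521e-11 rad/s ≈ 1.304e-11 rad/s (4 s.f.). Final answer: 1.304e-11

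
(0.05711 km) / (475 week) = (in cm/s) 1 km = 1000 m, so 0.05711 km = 0.05711 * 1000 = 57.11 m. 1 week = 604800 s, so 475 week = 475 * 604800 = 2.8728e+08 s. Combine: 57.11 m / 2.8728e+08 s = 1.987956e-07 m/s. 1 cm/s = 0.01 m/s, so 1.987956e-07 m/s = 1.987956e-07 / 0.01 = 1.987956e-05 cm/s ≈ 1.988e-05 cm/s (4 s.f.). Final answer: 1.988e-05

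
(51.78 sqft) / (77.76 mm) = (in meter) 1 sqft = 0.09290304 m^2, so 51.78 sqft = 51.78 * 0.09290304 = 4.8105194 m^2. 1 mm = 0.001 m, so 77.76 mm = 77.76 * 0.001 = 0.07776 m. Combine: 4.8105194 m^2 / 0.07776 m = 61.863676 m. 61.863676 m = 61.863676 meter ≈ 61.86 meter (4 s.f.). Final answer: 61.86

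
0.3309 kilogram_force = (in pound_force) 0.7295. Check: 1 kilogram_force = 9.80665 N, so 0.3309 kilogram_force = 0.3309 * 9.80665 = 3.2450205 N. 1 pound_force = 4.4482216 N, so 3.2450205 N = 3.2450205 / 4.4482216 = 0.72950963 pound_force ≈ 0.7295 pound_force (4 s.f.).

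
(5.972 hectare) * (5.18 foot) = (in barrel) 5.931e+05. Check: 1 hectare = 10000 m^2, so 5.972 hectare = 5.972 * 10000 = 59720 m^2. 1 foot = 0.3048 m, so 5.18 foot = 5.18 * 0.3048 = 1.578864 m. Combine: 59720 m^2 * 1.578864 m = 94289.758 m^3. 1 barrel = 0.15898729 m^3, so 94289.758 m^3 = 94289.758 / 0.15898729 = 593064.74 barrel ≈ 5.931e+05 barrel (4 s.f.).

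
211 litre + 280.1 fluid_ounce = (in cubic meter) 1 litre = 0.001 m^3, so 211 litre = 211 * 0.001 = 0.211 m^3. 1 fluid_ounce = 2.957353e-05 m^3, so 280.1 fluid_ounce = 280.1 * 2.957353e-05 = 0.0082835456 m^3. Sum: 0.211 + 0.0082835456 = 0.21928355 m^3. 0.21928355 m^3 = 0.21928355 cubic meter ≈ 0.2193 cubic meter (4 s.f.). Final answer: 0.2193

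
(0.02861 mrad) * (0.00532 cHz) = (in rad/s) 1.522e-09. Check: 1 mrad = 0.001 rad, so 0.02861 mrad = 0.02861 * 0.001 = 2.861e-05 rad. 1 cHz = 0.01 Hz, so 0.00532 cHz = 0.00532 * 0.01 = 5.32e-05 Hz. Combine: 2.861e-05 rad * 5.32e-05 Hz = 1.522052e-09 rad/s. Result: 1.522052e-09 rad/s ≈ 1.522e-09 rad/s (4 s.f.).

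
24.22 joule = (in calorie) 5.789. Check: 24.22 joule = 24.22 J. 1 calorie = 4.184 J, so 24.22 J = 24.22 / 4.184 = 5.7887189 calorie ≈ 5.789 calorie (4 s.f.).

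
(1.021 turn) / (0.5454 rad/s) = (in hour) 1 turn = 6.2831853 rad, so 1.021 turn = 1.021 * 6.2831853 = 6.4151322 rad. 0.5454 rad/s is already in rad/s. Combine: 6.4151322 rad / 0.5454 rad/s = 11.762252 s. 1 hour = 3600 s, so 11.762252 s = 11.762252 / 3600 = 0.0032672922 hour ≈ 0.003267 hour (4 s.f.). Final answer: 0.003267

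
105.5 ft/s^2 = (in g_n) 1 ft/s^2 = 0.3048 m/s^2, so 105.5 ft/s^2 = 105.5 * 0.3048 = 32.1564 m/s^2. 1 g_n = 9.80665 m/s^2, so 32.1564 m/s^2 = 32.1564 / 9.80665 = 3.2790402 g_n ≈ 3.279 g_n (4 s.f.). Final answer: 3.279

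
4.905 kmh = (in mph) 1 kmh = 0.27777778 m/s, so 4.905 kmh = 4.905 * 0.27777778 = 1.3625 m/s. 1 mph = 0.44704 m/s, so 1.3625 m/s = 1.3625 / 0.44704 = 3.0478257 mph ≈ 3.048 mph (4 s.f.). Final answer: 3.048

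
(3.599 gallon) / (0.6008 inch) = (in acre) 0.0002206. Check: 1 gallon = 0.0037854118 m^3, so 3.599 gallon = 3.599 * 0.0037854118 = 0.013623697 m^3. 1 inch = 0.0254 m, so 0.6008 inch = 0.6008 * 0.0254 = 0.01526032 m. Combine: 0.013623697 m^3 / 0.01526032 m = 0.89275304 m^2. 1 acre = 4046.8564 m^2, so 0.89275304 m^2 = 0.89275304 / 4046.8564 = 0.00022060408 acre ≈ 0.0002206 acre (4 s.f.).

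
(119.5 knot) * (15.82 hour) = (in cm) 1 knot = 0.51444444 m/s, so 119.5 knot = 119.5 * 0.51444444 = 61.476111 m/s. 1 hour = 3600 s, so 15.82 hour = 15.82 * 3600 = 56952 s. Combine: 61.476111 m/s * 56952 s = 3501187.5 m. 1 cm = 0.01 m, so 3501187.5 m = 3501187.5 / 0.01 = 3.5011875e+08 cm ≈ 3.501e+08 cm (4 s.f.). Final answer: 3.501e+08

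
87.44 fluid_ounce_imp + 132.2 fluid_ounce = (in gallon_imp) 1.406. Check: 1 fluid_ounce_imp = 2.8413063e-05 m^3, so 87.44 fluid_ounce_imp = 87.44 * 2.8413063e-05 = 0.0024844382 m^3. 1 fluid_ounce = 2.957353e-05 m^3, so 132.2 fluid_ounce = 132.2 * 2.957353e-05 = 0.0039096206 m^3. Sum: 0.0024844382 + 0.0039096206 = 0.0063940588 m^3. 1 gallon_imp = 0.00454609 m^3, so 0.0063940588 m^3 = 0.0063940588 / 0.00454609 = 1.4064963 gallon_imp ≈ 1.406 gallon_imp (4 s.f.).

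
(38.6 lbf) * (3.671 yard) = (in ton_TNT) 1.378e-07. Check: 1 lbf = 4.4482216 N, so 38.6 lbf = 38.6 * 4.4482216 = 171.70135 N. 1 yard = 0.9144 m, so 3.671 yard = 3.671 * 0.9144 = 3.3567624 m. Combine: 171.70135 N * 3.3567624 m = 576.36065 J. 1 ton_TNT = 4.184e+09 J, so 576.36065 J = 576.36065 / 4.184e+09 = 1.377535e-07 ton_TNT ≈ 1.378e-07 ton_TNT (4 s.f.).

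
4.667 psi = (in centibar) 32.18. Check: 1 psi = 6894.7573 Pa, so 4.667 psi = 4.667 * 6894.7573 = 32177.832 Pa. 1 centibar = 1000 Pa, so 32177.832 Pa = 32177.832 / 1000 = 32.177832 centibar ≈ 32.18 centibar (4 s.f.).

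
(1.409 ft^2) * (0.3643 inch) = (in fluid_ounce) 1 ft^2 = 0.09290304 m^2, so 1.409 ft^2 = 1.409 * 0.09290304 = 0.13090038 m^2. 1 inch = 0.0254 m, so 0.3643 inch = 0.3643 * 0.0254 = 0.00925322 m. Combine: 0.13090038 m^2 * 0.00925322 m = 0.00121125 m^3. 1 fluid_ounce = 2.957353e-05 m^3, so 0.00121125 m^3 = 0.00121125 / 2.957353e-05 = 40.957237 fluid_ounce ≈ 40.96 fluid_ounce (4 s.f.). Final answer: 40.96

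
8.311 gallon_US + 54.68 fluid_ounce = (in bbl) 1 gallon_US = 0.0037854118 m^3, so 8.311 gallon_US = 8.311 * 0.0037854118 = 0.031460557 m^3. 1 fluid_ounce = 2.957353e-05 m^3, so 54.68 fluid_ounce = 54.68 * 2.957353e-05 = 0.0016170806 m^3. Sum: 0.031460557 + 0.0016170806 = 0.033077638 m^3. 1 bbl = 0.15898729 m^3, so 0.033077638 m^3 = 0.033077638 / 0.15898729 = 0.20805208 bbl ≈ 0.2081 bbl (4 s.f.). Final answer: 0.2081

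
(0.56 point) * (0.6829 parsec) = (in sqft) 4.481e+13. Check: 1 point = 0.00035277778 m, so 0.56 point = 0.56 * 0.00035277778 = 0.00019755556 m. 1 parsec = 3.0856776e+16 m, so 0.6829 parsec = 0.6829 * 3.0856776e+16 = 2.1072092e+16 m. Combine: 0.00019755556 m * 2.1072092e+16 m = 4.1629089e+12 m^2. 1 sqft = 0.09290304 m^2, so 4.1629089e+12 m^2 = 4.1629089e+12 / 0.09290304 = 4.4809178e+13 sqft ≈ 4.481e+13 sqft (4 s.f.).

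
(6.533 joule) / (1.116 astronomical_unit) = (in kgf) 6.533 joule = 6.533 J. 1 astronomical_unit = 1.4959787e+11 m, so 1.116 astronomical_unit = 1.116 * 1.4959787e+11 = 1.6695122e+11 m. Combine: 6.533 J / 1.6695122e+11 m = 3.913119e-11 N. 1 kgf = 9.80665 N, so 3.913119e-11 N = 3.913119e-11 / 9.80665 = 3.9902709e-12 kgf ≈ 3.99e-12 kgf (4 s.f.). Final answer: 3.99e-12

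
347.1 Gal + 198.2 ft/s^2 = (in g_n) 1 Gal = 0.01 m/s^2, so 347.1 Gal = 347.1 * 0.01 = 3.471 m/s^2. 1 ft/s^2 = 0.3048 m/s^2, so 198.2 ft/s^2 = 198.2 * 0.3048 = 60.41136 m/s^2. Sum: 3.471 + 60.41136 = 63.88236 m/s^2. 1 g_n = 9.80665 m/s^2, so 63.88236 m/s^2 = 63.88236 / 9.80665 = 6.5141878 g_n ≈ 6.514 g_n (4 s.f.). Final answer: 6.514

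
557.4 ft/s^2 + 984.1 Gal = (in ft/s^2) 1 ft/s^2 = 0.3048 m/s^2, so 557.4 ft/s^2 = 557.4 * 0.3048 = 169.89552 m/s^2. 1 Gal = 0.01 m/s^2, so 984.1 Gal = 984.1 * 0.01 = 9.841 m/s^2. Sum: 169.89552 + 9.841 = 179.73652 m/s^2. 1 ft/s^2 = 0.3048 m/s^2, so 179.73652 m/s^2 = 179.73652 / 0.3048 = 589.68675 ft/s^2 ≈ 589.7 ft/s^2 (4 s.f.). Final answer: 589.7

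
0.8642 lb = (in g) 392. Check: 1 lb = 0.45359237 kg, so 0.8642 lb = 0.8642 * 0.45359237 = 0.39199453 kg. 1 g = 0.001 kg, so 0.39199453 kg = 0.39199453 / 0.001 = 391.99453 g ≈ 392 g (4 s.f.).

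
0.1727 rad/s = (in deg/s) 9.895. Check: 1 deg/s = 0.017453293 rad/s, so 0.1727 rad/s = 0.1727 / 0.017453293 = 9.8949811 deg/s ≈ 9.895 deg/s (4 s.f.).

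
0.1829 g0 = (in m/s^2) 1.794. Check: 1 g0 = 9.80665 m/s^2, so 0.1829 g0 = 0.1829 * 9.80665 = 1.7936363 m/s^2. Result: 1.7936363 m/s^2 ≈ 1.794 m/s^2 (4 s.f.).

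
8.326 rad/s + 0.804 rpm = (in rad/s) 8.41. Check: 8.326 rad/s is already in rad/s. 1 rpm = 0.10471976 rad/s, so 0.804 rpm = 0.804 * 0.10471976 = 0.084194683 rad/s. Sum: 8.326 + 0.084194683 = 8.4101947 rad/s. Result: 8.4101947 rad/s ≈ 8.41 rad/s (4 s.f.).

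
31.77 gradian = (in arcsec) 1 gradian = 0.015707963 rad, so 31.77 gradian = 31.77 * 0.015707963 = 0.49904199 rad. 1 arcsec = 4.8481368e-06 rad, so 0.49904199 rad = 0.49904199 / 4.8481368e-06 = 102934.8 arcsec ≈ 1.029e+05 arcsec (4 s.f.). Final answer: 1.029e+05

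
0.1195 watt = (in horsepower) 0.0001603. Check: 0.1195 watt = 0.1195 W. 1 horsepower = 745.69987 W, so 0.1195 W = 0.1195 / 745.69987 = 0.00016025214 horsepower ≈ 0.0001603 horsepower (4 s.f.).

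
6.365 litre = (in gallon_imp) 1.4. Check: 1 litre = 0.001 m^3, so 6.365 litre = 6.365 * 0.001 = 0.006365 m^3. 1 gallon_imp = 0.00454609 m^3, so 0.006365 m^3 = 0.006365 / 0.00454609 = 1.4001043 gallon_imp ≈ 1.4 gallon_imp (4 s.f.).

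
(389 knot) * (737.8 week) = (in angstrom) 8.93e+20. Check: 1 knot = 0.51444444 m/s, so 389 knot = 389 * 0.51444444 = 200.11889 m/s. 1 week = 604800 s, so 737.8 week = 737.8 * 604800 = 4.4622144e+08 s. Combine: 200.11889 m/s * 4.4622144e+08 s = 8.9297339e+10 m. 1 angstrom = 1e-10 m, so 8.9297339e+10 m = 8.9297339e+10 / 1e-10 = 8.9297339e+20 angstrom ≈ 8.93e+20 angstrom (4 s.f.).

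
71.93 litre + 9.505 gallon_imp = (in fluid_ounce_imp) 1 litre = 0.001 m^3, so 71.93 litre = 71.93 * 0.001 = 0.07193 m^3. 1 gallon_imp = 0.00454609 m^3, so 9.505 gallon_imp = 9.505 * 0.00454609 = 0.043210585 m^3. Sum: 0.07193 + 0.043210585 = 0.11514059 m^3. 1 fluid_ounce_imp = 2.8413063e-05 m^3, so 0.11514059 m^3 = 0.11514059 / 2.8413063e-05 = 4052.3821 fluid_ounce_imp ≈ 4052 fluid_ounce_imp (4 s.f.). Final answer: 4052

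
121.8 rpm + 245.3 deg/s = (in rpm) 1 rpm = 0.10471976 rad/s, so 121.8 rpm = 121.8 * 0.10471976 = 12.754866 rad/s. 1 deg/s = 0.017453293 rad/s, so 245.3 deg/s = 245.3 * 0.017453293 = 4.2812927 rad/s. Sum: 12.754866 + 4.2812927 = 17.036159 rad/s. 1 rpm = 0.10471976 rad/s, so 17.036159 rad/s = 17.036159 / 0.10471976 = 162.68333 rpm ≈ 162.7 rpm (4 s.f.). Final answer: 162.7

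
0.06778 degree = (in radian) 1 degree = 0.017453293 rad, so 0.06778 degree = 0.06778 * 0.017453293 = 0.0011829842 rad. 0.0011829842 rad = 0.0011829842 radian ≈ 0.001183 radian (4 s.f.). Final answer: 0.001183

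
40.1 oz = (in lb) 2.506. Check: 1 oz = 0.028349523 kg, so 40.1 oz = 40.1 * 0.028349523 = 1.1368159 kg. 1 lb = 0.45359237 kg, so 1.1368159 kg = 1.1368159 / 0.45359237 = 2.50625 lb ≈ 2.506 lb (4 s.f.).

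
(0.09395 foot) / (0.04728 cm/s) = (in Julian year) 1.919e-06. Check: 1 foot = 0.3048 m, so 0.09395 foot = 0.09395 * 0.3048 = 0.02863596 m. 1 cm/s = 0.01 m/s, so 0.04728 cm/s = 0.04728 * 0.01 = 0.0004728 m/s. Combine: 0.02863596 m / 0.0004728 m/s = 60.566751 s. 1 Julian year = 31557600 s, so 60.566751 s = 60.566751 / 31557600 = 1.9192445e-06 Julian year ≈ 1.919e-06 Julian year (4 s.f.).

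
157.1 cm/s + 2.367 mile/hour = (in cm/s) 262.9. Check: 1 cm/s = 0.01 m/s, so 157.1 cm/s = 157.1 * 0.01 = 1.571 m/s. 1 mile/hour = 0.44704 m/s, so 2.367 mile/hour = 2.367 * 0.44704 = 1.0581437 m/s. Sum: 1.571 + 1.0581437 = 2.6291437 m/s. 1 cm/s = 0.01 m/s, so 2.6291437 m/s = 2.6291437 / 0.01 = 262.91437 cm/s ≈ 262.9 cm/s (4 s.f.).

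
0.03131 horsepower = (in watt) 1 horsepower = 745.69987 W, so 0.03131 horsepower = 0.03131 * 745.69987 = 23.347863 W. 23.347863 W = 23.347863 watt ≈ 23.35 watt (4 s.f.). Final answer: 23.35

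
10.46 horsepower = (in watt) 7800. Check: 1 horsepower = 745.69987 W, so 10.46 horsepower = 10.46 * 745.69987 = 7800.0207 W. 7800.0207 W = 7800.0207 watt ≈ 7800 watt (4 s.f.).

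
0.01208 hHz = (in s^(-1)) 1.208. Check: 1 hHz = 100 Hz, so 0.01208 hHz = 0.01208 * 100 = 1.208 Hz. 1.208 Hz = 1.208 s^(-1).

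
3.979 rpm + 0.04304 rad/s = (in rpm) 4.39. Check: 1 rpm = 0.10471976 rad/s, so 3.979 rpm = 3.979 * 0.10471976 = 0.41667991 rad/s. 0.04304 rad/s is already in rad/s. Sum: 0.41667991 + 0.04304 = 0.45971991 rad/s. 1 rpm = 0.10471976 rad/s, so 0.45971991 rad/s = 0.45971991 / 0.10471976 = 4.3900017 rpm ≈ 4.39 rpm (4 s.f.).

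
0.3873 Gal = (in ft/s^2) 0.01271. Check: 1 Gal = 0.01 m/s^2, so 0.3873 Gal = 0.3873 * 0.01 = 0.003873 m/s^2. 1 ft/s^2 = 0.3048 m/s^2, so 0.003873 m/s^2 = 0.003873 / 0.3048 = 0.012706693 ft/s^2 ≈ 0.01271 ft/s^2 (4 s.f.).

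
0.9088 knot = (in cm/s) 46.75. Check: 1 knot = 0.51444444 m/s, so 0.9088 knot = 0.9088 * 0.51444444 = 0.46752711 m/s. 1 cm/s = 0.01 m/s, so 0.46752711 m/s = 0.46752711 / 0.01 = 46.752711 cm/s ≈ 46.75 cm/s (4 s.f.).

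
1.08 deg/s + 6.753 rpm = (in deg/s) 41.6. Check: 1 deg/s = 0.017453293 rad/s, so 1.08 deg/s = 1.08 * 0.017453293 = 0.018849556 rad/s. 1 rpm = 0.10471976 rad/s, so 6.753 rpm = 6.753 * 0.10471976 = 0.70717251 rad/s. Sum: 0.018849556 + 0.70717251 = 0.72602206 rad/s. 1 deg/s = 0.017453293 rad/s, so 0.72602206 rad/s = 0.72602206 / 0.017453293 = 41.598 deg/s ≈ 41.6 deg/s (4 s.f.).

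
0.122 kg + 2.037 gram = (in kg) 0.122 kg is already in kg. 1 gram = 0.001 kg, so 2.037 gram = 2.037 * 0.001 = 0.002037 kg. Sum: 0.122 + 0.002037 = 0.124037 kg. Result: 0.124037 kg ≈ 0.124 kg (4 s.f.). Final answer: 0.124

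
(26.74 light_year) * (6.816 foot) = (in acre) 1 light_year = 9.4607305e+15 m, so 26.74 light_year = 26.74 * 9.4607305e+15 = 2.5297993e+17 m. 1 foot = 0.3048 m, so 6.816 foot = 6.816 * 0.3048 = 2.0775168 m. Combine: 2.5297993e+17 m * 2.0775168 m = 5.2557006e+17 m^2. 1 acre = 4046.8564 m^2, so 5.2557006e+17 m^2 = 5.2557006e+17 / 4046.8564 = 1.2987119e+14 acre ≈ 1.299e+14 acre (4 s.f.). Final answer: 1.299e+14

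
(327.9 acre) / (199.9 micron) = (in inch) 2.613e+11. Check: 1 acre = 4046.8564 m^2, so 327.9 acre = 327.9 * 4046.8564 = 1326964.2 m^2. 1 micron = 1e-06 m, so 199.9 micron = 199.9 * 1e-06 = 0.0001999 m. Combine: 1326964.2 m^2 / 0.0001999 m = 6.6381402e+09 m. 1 inch = 0.0254 m, so 6.6381402e+09 m = 6.6381402e+09 / 0.0254 = 2.613441e+11 inch ≈ 2.613e+11 inch (4 s.f.).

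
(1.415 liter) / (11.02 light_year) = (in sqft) 1.461e-19. Check: 1 liter = 0.001 m^3, so 1.415 liter = 1.415 * 0.001 = 0.001415 m^3. 1 light_year = 9.4607305e+15 m, so 11.02 light_year = 11.02 * 9.4607305e+15 = 1.0425725e+17 m. Combine: 0.001415 m^3 / 1.0425725e+17 m = 1.3572198e-20 m^2. 1 sqft = 0.09290304 m^2, so 1.3572198e-20 m^2 = 1.3572198e-20 / 0.09290304 = 1.4608992e-19 sqft ≈ 1.461e-19 sqft (4 s.f.).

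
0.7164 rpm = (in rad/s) 0.07502. Check: 1 rpm = 0.10471976 rad/s, so 0.7164 rpm = 0.7164 * 0.10471976 = 0.075021233 rad/s. Result: 0.075021233 rad/s ≈ 0.07502 rad/s (4 s.f.).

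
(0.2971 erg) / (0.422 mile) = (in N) 4.375e-11. Check: 1 erg = 1e-07 J, so 0.2971 erg = 0.2971 * 1e-07 = 2.971e-08 J. 1 mile = 1609.344 m, so 0.422 mile = 0.422 * 1609.344 = 679.14317 m. Combine: 2.971e-08 J / 679.14317 m = 4.3746299e-11 N. Result: 4.3746299e-11 N ≈ 4.375e-11 N (4 s.f.).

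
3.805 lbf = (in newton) 1 lbf = 4.4482216 N, so 3.805 lbf = 3.805 * 4.4482216 = 16.925483 N. 16.925483 N = 16.925483 newton ≈ 16.93 newton (4 s.f.). Final answer: 16.93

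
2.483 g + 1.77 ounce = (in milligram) 1 g = 0.001 kg, so 2.483 g = 2.483 * 0.001 = 0.002483 kg. 1 ounce = 0.028349523 kg, so 1.77 ounce = 1.77 * 0.028349523 = 0.050178656 kg. Sum: 0.002483 + 0.050178656 = 0.052661656 kg. 1 milligram = 1e-06 kg, so 0.052661656 kg = 0.052661656 / 1e-06 = 52661.656 milligram ≈ 5.266e+04 milligram (4 s.f.). Final answer: 5.266e+04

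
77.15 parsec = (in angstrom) 2.381e+28. Check: 1 parsec = 3.0856776e+16 m, so 77.15 parsec = 77.15 * 3.0856776e+16 = 2.3806003e+18 m. 1 angstrom = 1e-10 m, so 2.3806003e+18 m = 2.3806003e+18 / 1e-10 = 2.3806003e+28 angstrom ≈ 2.381e+28 angstrom (4 s.f.).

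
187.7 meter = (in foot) 615.8. Check: 187.7 meter = 187.7 m. 1 foot = 0.3048 m, so 187.7 m = 187.7 / 0.3048 = 615.81365 foot ≈ 615.8 foot (4 s.f.).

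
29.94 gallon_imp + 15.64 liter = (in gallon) 40.09. Check: 1 gallon_imp = 0.00454609 m^3, so 29.94 gallon_imp = 29.94 * 0.00454609 = 0.13610993 m^3. 1 liter = 0.001 m^3, so 15.64 liter = 15.64 * 0.001 = 0.01564 m^3. Sum: 0.13610993 + 0.01564 = 0.15174993 m^3. 1 gallon = 0.0037854118 m^3, so 0.15174993 m^3 = 0.15174993 / 0.0037854118 = 40.088092 gallon ≈ 40.09 gallon (4 s.f.).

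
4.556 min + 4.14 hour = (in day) 1 min = 60 s, so 4.556 min = 4.556 * 60 = 273.36 s. 1 hour = 3600 s, so 4.14 hour = 4.14 * 3600 = 14904 s. Sum: 273.36 + 14904 = 15177.36 s. 1 day = 86400 s, so 15177.36 s = 15177.36 / 86400 = 0.17566389 day ≈ 0.1757 day (4 s.f.). Final answer: 0.1757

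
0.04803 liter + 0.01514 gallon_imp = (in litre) 0.1169. Check: 1 liter = 0.001 m^3, so 0.04803 liter = 0.04803 * 0.001 = 4.803e-05 m^3. 1 gallon_imp = 0.00454609 m^3, so 0.01514 gallon_imp = 0.01514 * 0.00454609 = 6.8827803e-05 m^3. Sum: 4.803e-05 + 6.8827803e-05 = 0.0001168578 m^3. 1 litre = 0.001 m^3, so 0.0001168578 m^3 = 0.0001168578 / 0.001 = 0.1168578 litre ≈ 0.1169 litre (4 s.f.).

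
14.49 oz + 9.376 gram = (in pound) 0.9263. Check: 1 oz = 0.028349523 kg, so 14.49 oz = 14.49 * 0.028349523 = 0.41078459 kg. 1 gram = 0.001 kg, so 9.376 gram = 9.376 * 0.001 = 0.009376 kg. Sum: 0.41078459 + 0.009376 = 0.42016059 kg. 1 pound = 0.45359237 kg, so 0.42016059 kg = 0.42016059 / 0.45359237 = 0.92629554 pound ≈ 0.9263 pound (4 s.f.).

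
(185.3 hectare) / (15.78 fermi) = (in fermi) 1 hectare = 10000 m^2, so 185.3 hectare = 185.3 * 10000 = 1853000 m^2. 1 fermi = 1e-15 m, so 15.78 fermi = 15.78 * 1e-15 = 1.578e-14 m. Combine: 1853000 m^2 / 1.578e-14 m = 1.1742712e+20 m. 1 fermi = 1e-15 m, so 1.1742712e+20 m = 1.1742712e+20 / 1e-15 = 1.1742712e+35 fermi ≈ 1.174e+35 fermi (4 s.f.). Final answer: 1.174e+35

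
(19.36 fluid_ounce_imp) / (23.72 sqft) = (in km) 2.496e-07. Check: 1 fluid_ounce_imp = 2.8413063e-05 m^3, so 19.36 fluid_ounce_imp = 19.36 * 2.8413063e-05 = 0.00055007689 m^3. 1 sqft = 0.09290304 m^2, so 23.72 sqft = 23.72 * 0.09290304 = 2.2036601 m^2. Combine: 0.00055007689 m^3 / 2.2036601 m^2 = 0.00024961966 m. 1 km = 1000 m, so 0.00024961966 m = 0.00024961966 / 1000 = 2.4961966e-07 km ≈ 2.496e-07 km (4 s.f.).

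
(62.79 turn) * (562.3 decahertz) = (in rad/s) 2.218e+06. Check: 1 turn = 6.2831853 rad, so 62.79 turn = 62.79 * 6.2831853 = 394.52121 rad. 1 decahertz = 10 Hz, so 562.3 decahertz = 562.3 * 10 = 5623 Hz. Combine: 394.52121 rad * 5623 Hz = 2218392.7 rad/s. Result: 2218392.7 rad/s ≈ 2.218e+06 rad/s (4 s.f.).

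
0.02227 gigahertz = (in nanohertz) 2.227e+16. Check: 1 gigahertz = 1e+09 Hz, so 0.02227 gigahertz = 0.02227 * 1e+09 = 22270000 Hz. 1 nanohertz = 1e-09 Hz, so 22270000 Hz = 22270000 / 1e-09 = 2.227e+16 nanohertz.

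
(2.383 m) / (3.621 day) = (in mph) 2.383 m is already in m. 1 day = 86400 s, so 3.621 day = 3.621 * 86400 = 312854.4 s. Combine: 2.383 m / 312854.4 s = 7.6169618e-06 m/s. 1 mph = 0.44704 m/s, so 7.6169618e-06 m/s = 7.6169618e-06 / 0.44704 = 1.7038658e-05 mph ≈ 1.704e-05 mph (4 s.f.). Final answer: 1.704e-05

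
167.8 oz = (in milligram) 1 oz = 0.028349523 kg, so 167.8 oz = 167.8 * 0.028349523 = 4.75705 kg. 1 milligram = 1e-06 kg, so 4.75705 kg = 4.75705 / 1e-06 = 4757050 milligram ≈ 4.757e+06 milligram (4 s.f.). Final answer: 4.757e+06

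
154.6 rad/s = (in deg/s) 8858. Check: 1 deg/s = 0.017453293 rad/s, so 154.6 rad/s = 154.6 / 0.017453293 = 8857.9275 deg/s ≈ 8858 deg/s (4 s.f.).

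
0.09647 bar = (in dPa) 9.647e+04. Check: 1 bar = 100000 Pa, so 0.09647 bar = 0.09647 * 100000 = 9647 Pa. 1 dPa = 0.1 Pa, so 9647 Pa = 9647 / 0.1 = 96470 dPa ≈ 9.647e+04 dPa (4 s.f.).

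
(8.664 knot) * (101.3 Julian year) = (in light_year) 1.506e-06. Check: 1 knot = 0.51444444 m/s, so 8.664 knot = 8.664 * 0.51444444 = 4.4571467 m/s. 1 Julian year = 31557600 s, so 101.3 Julian year = 101.3 * 31557600 = 3.1967849e+09 s. Combine: 4.4571467 m/s * 3.1967849e+09 s = 1.4248539e+10 m. 1 light_year = 9.4607305e+15 m, so 1.4248539e+10 m = 1.4248539e+10 / 9.4607305e+15 = 1.5060718e-06 light_year ≈ 1.506e-06 light_year (4 s.f.).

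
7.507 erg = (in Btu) 1 erg = 1e-07 J, so 7.507 erg = 7.507 * 1e-07 = 7.507e-07 J. 1 Btu = 1055.0559 J, so 7.507e-07 J = 7.507e-07 / 1055.0559 = 7.1152631e-10 Btu ≈ 7.115e-10 Btu (4 s.f.). Final answer: 7.115e-10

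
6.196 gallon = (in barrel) 0.1475. Check: 1 gallon = 0.0037854118 m^3, so 6.196 gallon = 6.196 * 0.0037854118 = 0.023454411 m^3. 1 barrel = 0.15898729 m^3, so 0.023454411 m^3 = 0.023454411 / 0.15898729 = 0.14752381 barrel ≈ 0.1475 barrel (4 s.f.).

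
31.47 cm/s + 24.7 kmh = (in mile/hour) 1 cm/s = 0.01 m/s, so 31.47 cm/s = 31.47 * 0.01 = 0.3147 m/s. 1 kmh = 0.27777778 m/s, so 24.7 kmh = 24.7 * 0.27777778 = 6.8611111 m/s. Sum: 0.3147 + 6.8611111 = 7.1758111 m/s. 1 mile/hour = 0.44704 m/s, so 7.1758111 m/s = 7.1758111 / 0.44704 = 16.051832 mile/hour ≈ 16.05 mile/hour (4 s.f.). Final answer: 16.05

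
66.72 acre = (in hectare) 27. Check: 1 acre = 4046.8564 m^2, so 66.72 acre = 66.72 * 4046.8564 = 270006.26 m^2. 1 hectare = 10000 m^2, so 270006.26 m^2 = 270006.26 / 10000 = 27.000626 hectare ≈ 27 hectare (4 s.f.).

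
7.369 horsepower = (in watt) 5495. Check: 1 horsepower = 745.69987 W, so 7.369 horsepower = 7.369 * 745.69987 = 5495.0624 W. 5495.0624 W = 5495.0624 watt ≈ 5495 watt (4 s.f.).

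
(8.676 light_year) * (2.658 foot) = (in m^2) 1 light_year = 9.4607305e+15 m, so 8.676 light_year = 8.676 * 9.4607305e+15 = 8.2081298e+16 m. 1 foot = 0.3048 m, so 2.658 foot = 2.658 * 0.3048 = 0.8101584 m. Combine: 8.2081298e+16 m * 0.8101584 m = 6.6498853e+16 m^2. Result: 6.6498853e+16 m^2 ≈ 6.65e+16 m^2 (4 s.f.). Final answer: 6.65e+16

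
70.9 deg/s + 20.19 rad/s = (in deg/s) 1228. Check: 1 deg/s = 0.017453293 rad/s, so 70.9 deg/s = 70.9 * 0.017453293 = 1.2374384 rad/s. 20.19 rad/s is already in rad/s. Sum: 1.2374384 + 20.19 = 21.427438 rad/s. 1 deg/s = 0.017453293 rad/s, so 21.427438 rad/s = 21.427438 / 0.017453293 = 1227.7018 deg/s ≈ 1228 deg/s (4 s.f.).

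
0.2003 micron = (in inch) 1 micron = 1e-06 m, so 0.2003 micron = 0.2003 * 1e-06 = 2.003e-07 m. 1 inch = 0.0254 m, so 2.003e-07 m = 2.003e-07 / 0.0254 = 7.8858268e-06 inch ≈ 7.886e-06 inch (4 s.f.). Final answer: 7.886e-06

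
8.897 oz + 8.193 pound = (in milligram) 1 oz = 0.028349523 kg, so 8.897 oz = 8.897 * 0.028349523 = 0.25222571 kg. 1 pound = 0.45359237 kg, so 8.193 pound = 8.193 * 0.45359237 = 3.7162823 kg. Sum: 0.25222571 + 3.7162823 = 3.968508 kg. 1 milligram = 1e-06 kg, so 3.968508 kg = 3.968508 / 1e-06 = 3968508 milligram ≈ 3.969e+06 milligram (4 s.f.). Final answer: 3.969e+06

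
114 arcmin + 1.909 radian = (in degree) 111.3. Check: 1 arcmin = 0.00029088821 rad, so 114 arcmin = 114 * 0.00029088821 = 0.033161256 rad. 1.909 radian = 1.909 rad. Sum: 0.033161256 + 1.909 = 1.9421613 rad. 1 degree = 0.017453293 rad, so 1.9421613 rad = 1.9421613 / 0.017453293 = 111.27764 degree ≈ 111.3 degree (4 s.f.).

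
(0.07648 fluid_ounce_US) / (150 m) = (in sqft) 1 fluid_ounce_US = 2.957353e-05 m^3, so 0.07648 fluid_ounce_US = 0.07648 * 2.957353e-05 = 2.2617835e-06 m^3. 150 m is already in m. Combine: 2.2617835e-06 m^3 / 150 m = 1.5078557e-08 m^2. 1 sqft = 0.09290304 m^2, so 1.5078557e-08 m^2 = 1.5078557e-08 / 0.09290304 = 1.6230424e-07 sqft ≈ 1.623e-07 sqft (4 s.f.). Final answer: 1.623e-07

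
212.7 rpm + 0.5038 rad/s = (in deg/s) 1305. Check: 1 rpm = 0.10471976 rad/s, so 212.7 rpm = 212.7 * 0.10471976 = 22.273892 rad/s. 0.5038 rad/s is already in rad/s. Sum: 22.273892 + 0.5038 = 22.777692 rad/s. 1 deg/s = 0.017453293 rad/s, so 22.777692 rad/s = 22.777692 / 0.017453293 = 1305.0656 deg/s ≈ 1305 deg/s (4 s.f.).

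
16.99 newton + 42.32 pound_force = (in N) 16.99 newton = 16.99 N. 1 pound_force = 4.4482216 N, so 42.32 pound_force = 42.32 * 4.4482216 = 188.24874 N. Sum: 16.99 + 188.24874 = 205.23874 N. Result: 205.23874 N ≈ 205.2 N (4 s.f.). Final answer: 205.2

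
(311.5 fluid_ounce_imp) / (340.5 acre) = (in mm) 6.423e-06. Check: 1 fluid_ounce_imp = 2.8413063e-05 m^3, so 311.5 fluid_ounce_imp = 311.5 * 2.8413063e-05 = 0.008850669 m^3. 1 acre = 4046.8564 m^2, so 340.5 acre = 340.5 * 4046.8564 = 1377954.6 m^2. Combine: 0.008850669 m^3 / 1377954.6 m^2 = 6.4230483e-09 m. 1 mm = 0.001 m, so 6.4230483e-09 m = 6.4230483e-09 / 0.001 = 6.4230483e-06 mm ≈ 6.423e-06 mm (4 s.f.).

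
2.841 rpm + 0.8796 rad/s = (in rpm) 1 rpm = 0.10471976 rad/s, so 2.841 rpm = 2.841 * 0.10471976 = 0.29750882 rad/s. 0.8796 rad/s is already in rad/s. Sum: 0.29750882 + 0.8796 = 1.1771088 rad/s. 1 rpm = 0.10471976 rad/s, so 1.1771088 rad/s = 1.1771088 / 0.10471976 = 11.240561 rpm ≈ 11.24 rpm (4 s.f.). Final answer: 11.24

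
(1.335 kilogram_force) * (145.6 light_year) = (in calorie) 1 kilogram_force = 9.80665 N, so 1.335 kilogram_force = 1.335 * 9.80665 = 13.091878 N. 1 light_year = 9.4607305e+15 m, so 145.6 light_year = 145.6 * 9.4607305e+15 = 1.3774824e+18 m. Combine: 13.091878 N * 1.3774824e+18 m = 1.8033831e+19 J. 1 calorie = 4.184 J, so 1.8033831e+19 J = 1.8033831e+19 / 4.184 = 4.310189e+18 calorie ≈ 4.31e+18 calorie (4 s.f.). Final answer: 4.31e+18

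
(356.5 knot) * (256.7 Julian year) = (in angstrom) 1.486e+22. Check: 1 knot = 0.51444444 m/s, so 356.5 knot = 356.5 * 0.51444444 = 183.39944 m/s. 1 Julian year = 31557600 s, so 256.7 Julian year = 256.7 * 31557600 = 8.1008359e+09 s. Combine: 183.39944 m/s * 8.1008359e+09 s = 1.4856888e+12 m. 1 angstrom = 1e-10 m, so 1.4856888e+12 m = 1.4856888e+12 / 1e-10 = 1.4856888e+22 angstrom ≈ 1.486e+22 angstrom (4 s.f.).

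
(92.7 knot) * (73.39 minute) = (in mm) 2.1e+08. Check: 1 knot = 0.51444444 m/s, so 92.7 knot = 92.7 * 0.51444444 = 47.689 m/s. 1 minute = 60 s, so 73.39 minute = 73.39 * 60 = 4403.4 s. Combine: 47.689 m/s * 4403.4 s = 209993.74 m. 1 mm = 0.001 m, so 209993.74 m = 209993.74 / 0.001 = 2.0999374e+08 mm ≈ 2.1e+08 mm (4 s.f.).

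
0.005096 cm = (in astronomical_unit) 1 cm = 0.01 m, so 0.005096 cm = 0.005096 * 0.01 = 5.096e-05 m. 1 astronomical_unit = 1.4959787e+11 m, so 5.096e-05 m = 5.096e-05 / 1.4959787e+11 = 3.4064656e-16 astronomical_unit ≈ 3.406e-16 astronomical_unit (4 s.f.). Final answer: 3.406e-16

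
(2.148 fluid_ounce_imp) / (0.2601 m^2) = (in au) 1 fluid_ounce_imp = 2.8413063e-05 m^3, so 2.148 fluid_ounce_imp = 2.148 * 2.8413063e-05 = 6.1031258e-05 m^3. 0.2601 m^2 is already in m^2. Combine: 6.1031258e-05 m^3 / 0.2601 m^2 = 0.00023464536 m. 1 au = 1.4959787e+11 m, so 0.00023464536 m = 0.00023464536 / 1.4959787e+11 = 1.5685074e-15 au ≈ 1.569e-15 au (4 s.f.). Final answer: 1.569e-15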